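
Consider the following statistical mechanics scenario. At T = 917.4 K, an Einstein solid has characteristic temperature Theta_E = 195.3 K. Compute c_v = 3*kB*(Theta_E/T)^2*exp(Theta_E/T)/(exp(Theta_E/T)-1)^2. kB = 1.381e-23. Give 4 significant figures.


Step 1: x = Theta_E/T = 195.3/917.4 = 0.2129
Step 2: x^2 = 0.04532
Step 3: exp(x) = 1.237
Step 4: c_v = 3*1.381e-23*0.04532*1.237/(1.237-1)^2 = 4.127e-23

4.127e-23


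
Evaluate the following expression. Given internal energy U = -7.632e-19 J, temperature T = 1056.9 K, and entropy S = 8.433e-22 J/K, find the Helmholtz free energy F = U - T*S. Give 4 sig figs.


Step 1: T*S = 1056.9 * 8.433e-22 = 8.913e-19 J
Step 2: F = U - T*S = -7.632e-19 - 8.913e-19
Step 3: F = -1.654e-18 J

-1.654e-18


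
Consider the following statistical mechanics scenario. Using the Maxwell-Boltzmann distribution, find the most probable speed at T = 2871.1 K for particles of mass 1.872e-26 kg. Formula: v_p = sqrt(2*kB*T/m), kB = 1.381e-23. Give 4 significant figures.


Step 1: Numerator = 2*kB*T = 2*1.381e-23*2871.1 = 7.93e-20
Step 2: Ratio = 7.93e-20 / 1.872e-26 = 4.236e+06
Step 3: v_p = sqrt(4.236e+06) = 2058 m/s

2058


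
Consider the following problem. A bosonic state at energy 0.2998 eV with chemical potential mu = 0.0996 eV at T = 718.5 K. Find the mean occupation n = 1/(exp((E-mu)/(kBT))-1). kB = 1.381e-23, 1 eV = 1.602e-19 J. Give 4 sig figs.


Step 1: (E - mu) = 0.2002 eV
Step 2: x = (E-mu)*eV/(kB*T) = 0.2002*1.602e-19/(1.381e-23*718.5) = 3.232
Step 3: exp(x) = 25.34
Step 4: n = 1/(exp(x)-1) = 0.04109

0.04109


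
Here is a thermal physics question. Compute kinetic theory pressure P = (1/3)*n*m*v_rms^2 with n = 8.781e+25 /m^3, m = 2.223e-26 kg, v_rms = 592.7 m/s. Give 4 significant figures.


Step 1: v_rms^2 = 592.7^2 = 3.513e+05
Step 2: n*m = 8.781e+25*2.223e-26 = 1.952
Step 3: P = (1/3)*1.952*3.513e+05 = 2.286e+05 Pa

2.286e+05


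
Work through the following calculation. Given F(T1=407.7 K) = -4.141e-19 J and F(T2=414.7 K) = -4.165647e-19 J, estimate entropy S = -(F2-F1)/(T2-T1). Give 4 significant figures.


Step 1: dF = F2 - F1 = -4.165647e-19 - (-4.141e-19) = -2.4647e-21 J
Step 2: dT = T2 - T1 = 414.7 - 407.7 = 7 K
Step 3: S = -dF/dT = -(-2.4647e-21)/7 = 3.521e-22 J/K

3.521e-22


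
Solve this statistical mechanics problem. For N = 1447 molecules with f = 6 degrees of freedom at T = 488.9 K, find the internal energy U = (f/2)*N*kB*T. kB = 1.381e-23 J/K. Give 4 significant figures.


Step 1: f/2 = 6/2 = 3.0
Step 2: N*kB*T = 1447*1.381e-23*488.9 = 9.77e-18
Step 3: U = 3.0 * 9.77e-18 = 2.931e-17 J

2.931e-17


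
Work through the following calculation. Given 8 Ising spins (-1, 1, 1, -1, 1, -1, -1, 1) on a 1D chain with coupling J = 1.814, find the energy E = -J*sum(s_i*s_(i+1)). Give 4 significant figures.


Step 1: Nearest-neighbor products: -1, 1, -1, -1, -1, 1, -1
Step 2: Sum of products = -3
Step 3: E = -1.814 * -3 = 5.442

5.442


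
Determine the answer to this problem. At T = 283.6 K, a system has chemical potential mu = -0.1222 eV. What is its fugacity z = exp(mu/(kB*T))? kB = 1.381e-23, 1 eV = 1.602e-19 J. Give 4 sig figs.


Step 1: Convert mu to Joules: -0.1222*1.602e-19 = -1.958e-20 J
Step 2: kB*T = 1.381e-23*283.6 = 3.917e-21 J
Step 3: mu/(kB*T) = -4.998
Step 4: z = exp(-4.998) = 0.006749

0.006749


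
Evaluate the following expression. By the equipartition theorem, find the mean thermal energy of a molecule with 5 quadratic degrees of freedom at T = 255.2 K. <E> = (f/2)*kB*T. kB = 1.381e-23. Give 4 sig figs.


Step 1: f/2 = 5/2 = 2.5
Step 2: kB*T = 1.381e-23 * 255.2 = 3.524e-21
Step 3: <E> = 2.5 * 3.524e-21 = 8.811e-21 J

8.811e-21


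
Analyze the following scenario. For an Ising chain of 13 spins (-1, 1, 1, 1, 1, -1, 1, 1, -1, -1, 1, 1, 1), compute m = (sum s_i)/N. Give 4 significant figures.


Step 1: Count up spins (+1): 9, down spins (-1): 4
Step 2: Total magnetization M = 9 - 4 = 5
Step 3: m = M/N = 5/13 = 0.3846

0.3846


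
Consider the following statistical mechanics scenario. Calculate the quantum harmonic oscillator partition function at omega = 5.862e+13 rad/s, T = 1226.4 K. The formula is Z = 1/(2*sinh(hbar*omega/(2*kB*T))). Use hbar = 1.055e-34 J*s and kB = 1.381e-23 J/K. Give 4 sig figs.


Step 1: Compute x = hbar*omega/(kB*T) = 1.055e-34*5.862e+13/(1.381e-23*1226.4) = 0.3652
Step 2: x/2 = 0.1826
Step 3: sinh(x/2) = 0.1836
Step 4: Z = 1/(2*0.1836) = 2.723

2.723


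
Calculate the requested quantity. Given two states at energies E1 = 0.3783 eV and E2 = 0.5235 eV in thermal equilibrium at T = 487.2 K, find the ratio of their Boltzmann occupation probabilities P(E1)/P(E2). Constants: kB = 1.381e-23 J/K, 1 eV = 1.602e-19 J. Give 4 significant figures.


Step 1: Compute energy difference dE = E1 - E2 = 0.3783 - 0.5235 = -0.1452 eV
Step 2: Convert to Joules: dE_J = -0.1452 * 1.602e-19 = -2.326e-20 J
Step 3: Compute exponent = -dE_J / (kB * T) = -(-2.326e-20) / (1.381e-23 * 487.2) = 3.457
Step 4: P(E1)/P(E2) = exp(3.457) = 31.73

31.73


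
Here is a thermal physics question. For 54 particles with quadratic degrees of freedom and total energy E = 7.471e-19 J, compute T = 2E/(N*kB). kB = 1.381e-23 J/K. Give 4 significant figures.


Step 1: Numerator = 2*E = 2*7.471e-19 = 1.494e-18 J
Step 2: Denominator = N*kB = 54*1.381e-23 = 7.457e-22
Step 3: T = 1.494e-18 / 7.457e-22 = 2004 K

2004


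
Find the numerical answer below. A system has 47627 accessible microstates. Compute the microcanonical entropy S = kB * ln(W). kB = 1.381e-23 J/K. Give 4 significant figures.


Step 1: ln(W) = ln(47627) = 10.77
Step 2: S = kB * ln(W) = 1.381e-23 * 10.77
Step 3: S = 1.487e-22 J/K

1.487e-22


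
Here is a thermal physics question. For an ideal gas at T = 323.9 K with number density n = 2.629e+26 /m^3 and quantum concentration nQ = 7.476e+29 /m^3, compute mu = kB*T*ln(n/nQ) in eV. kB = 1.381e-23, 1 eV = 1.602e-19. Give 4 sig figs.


Step 1: n/nQ = 2.629e+26/7.476e+29 = 0.0003517
Step 2: ln(n/nQ) = -7.953
Step 3: mu = kB*T*ln(n/nQ) = 4.473e-21*-7.953 = -3.557e-20 J
Step 4: Convert to eV: -3.557e-20/1.602e-19 = -0.2221 eV

-0.2221


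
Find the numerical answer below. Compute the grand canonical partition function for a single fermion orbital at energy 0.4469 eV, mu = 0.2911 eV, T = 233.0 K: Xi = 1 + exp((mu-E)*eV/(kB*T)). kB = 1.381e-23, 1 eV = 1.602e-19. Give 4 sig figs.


Step 1: (mu - E) = 0.2911 - 0.4469 = -0.1558 eV
Step 2: x = (mu-E)*eV/(kB*T) = -0.1558*1.602e-19/(1.381e-23*233.0) = -7.757
Step 3: exp(x) = 0.0004278
Step 4: Xi = 1 + 0.0004278 = 1

1


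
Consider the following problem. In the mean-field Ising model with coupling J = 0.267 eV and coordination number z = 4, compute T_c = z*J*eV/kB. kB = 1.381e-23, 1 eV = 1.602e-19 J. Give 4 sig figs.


Step 1: z*J = 4*0.267 = 1.068 eV
Step 2: Convert to Joules: 1.068*1.602e-19 = 1.711e-19 J
Step 3: T_c = 1.711e-19 / 1.381e-23 = 1.239e+04 K

1.239e+04


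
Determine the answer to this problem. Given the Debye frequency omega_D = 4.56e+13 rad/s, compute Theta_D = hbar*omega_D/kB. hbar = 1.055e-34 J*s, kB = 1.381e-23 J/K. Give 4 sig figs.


Step 1: hbar*omega_D = 1.055e-34 * 4.56e+13 = 4.811e-21 J
Step 2: Theta_D = 4.811e-21 / 1.381e-23
Step 3: Theta_D = 348.4 K

348.4


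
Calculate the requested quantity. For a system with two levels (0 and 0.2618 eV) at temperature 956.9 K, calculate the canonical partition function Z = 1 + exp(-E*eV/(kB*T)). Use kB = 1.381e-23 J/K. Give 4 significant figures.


Step 1: Compute beta*E = E*eV/(kB*T) = 0.2618*1.602e-19/(1.381e-23*956.9) = 3.174
Step 2: exp(-beta*E) = exp(-3.174) = 0.04185
Step 3: Z = 1 + 0.04185 = 1.042

1.042


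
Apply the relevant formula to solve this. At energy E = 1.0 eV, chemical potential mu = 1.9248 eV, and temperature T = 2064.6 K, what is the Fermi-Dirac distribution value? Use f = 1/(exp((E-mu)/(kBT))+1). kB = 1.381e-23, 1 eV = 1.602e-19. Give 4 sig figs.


Step 1: (E - mu) = 1.0 - 1.9248 = -0.9248 eV
Step 2: Convert: (E-mu)*eV = -1.482e-19 J
Step 3: x = (E-mu)*eV/(kB*T) = -5.196
Step 4: f = 1/(exp(-5.196)+1) = 0.9945

0.9945


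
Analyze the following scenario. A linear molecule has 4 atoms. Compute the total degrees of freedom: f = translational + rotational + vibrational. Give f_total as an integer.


Step 1: Translational DOF = 3
Step 2: Rotational DOF (linear) = 2
Step 3: Vibrational DOF = 3*4 - 5 = 7
Step 4: Total = 3 + 2 + 7 = 12

12


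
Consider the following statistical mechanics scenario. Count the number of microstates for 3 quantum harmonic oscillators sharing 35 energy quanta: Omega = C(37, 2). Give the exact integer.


Step 1: Use binomial coefficient C(37, 2)
Step 2: Numerator = 37! / 35!
Step 3: Denominator = 2!
Step 4: Omega = 666

666


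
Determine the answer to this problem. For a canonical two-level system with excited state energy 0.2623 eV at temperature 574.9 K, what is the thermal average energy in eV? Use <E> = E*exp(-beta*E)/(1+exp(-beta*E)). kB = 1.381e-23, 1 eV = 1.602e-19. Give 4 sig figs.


Step 1: beta*E = 0.2623*1.602e-19/(1.381e-23*574.9) = 5.293
Step 2: exp(-beta*E) = 0.005028
Step 3: <E> = 0.2623*0.005028/(1+0.005028) = 0.001312 eV

0.001312


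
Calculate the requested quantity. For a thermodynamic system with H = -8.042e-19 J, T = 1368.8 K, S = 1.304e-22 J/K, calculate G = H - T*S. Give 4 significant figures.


Step 1: T*S = 1368.8 * 1.304e-22 = 1.785e-19 J
Step 2: G = H - T*S = -8.042e-19 - 1.785e-19
Step 3: G = -9.827e-19 J

-9.827e-19


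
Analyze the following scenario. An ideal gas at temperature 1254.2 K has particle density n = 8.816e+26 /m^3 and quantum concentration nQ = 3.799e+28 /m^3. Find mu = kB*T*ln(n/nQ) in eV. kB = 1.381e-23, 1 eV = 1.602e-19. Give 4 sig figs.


Step 1: n/nQ = 8.816e+26/3.799e+28 = 0.02321
Step 2: ln(n/nQ) = -3.763
Step 3: mu = kB*T*ln(n/nQ) = 1.732e-20*-3.763 = -6.518e-20 J
Step 4: Convert to eV: -6.518e-20/1.602e-19 = -0.4069 eV

-0.4069


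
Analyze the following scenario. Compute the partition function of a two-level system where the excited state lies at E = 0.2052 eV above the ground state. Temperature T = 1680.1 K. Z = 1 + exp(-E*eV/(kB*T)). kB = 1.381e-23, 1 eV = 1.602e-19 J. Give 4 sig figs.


Step 1: Compute beta*E = E*eV/(kB*T) = 0.2052*1.602e-19/(1.381e-23*1680.1) = 1.417
Step 2: exp(-beta*E) = exp(-1.417) = 0.2425
Step 3: Z = 1 + 0.2425 = 1.242

1.242


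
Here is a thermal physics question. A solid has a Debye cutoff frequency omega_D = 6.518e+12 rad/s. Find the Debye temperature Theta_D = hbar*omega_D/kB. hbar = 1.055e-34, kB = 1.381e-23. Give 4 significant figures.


Step 1: hbar*omega_D = 1.055e-34 * 6.518e+12 = 6.876e-22 J
Step 2: Theta_D = 6.876e-22 / 1.381e-23
Step 3: Theta_D = 49.79 K

49.79


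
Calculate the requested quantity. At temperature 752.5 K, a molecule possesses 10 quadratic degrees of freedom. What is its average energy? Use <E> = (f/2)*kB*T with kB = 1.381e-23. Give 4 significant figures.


Step 1: f/2 = 10/2 = 5
Step 2: kB*T = 1.381e-23 * 752.5 = 1.039e-20
Step 3: <E> = 5 * 1.039e-20 = 5.196e-20 J

5.196e-20


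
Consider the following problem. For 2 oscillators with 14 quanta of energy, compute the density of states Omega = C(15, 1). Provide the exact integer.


Step 1: Use binomial coefficient C(15, 1)
Step 2: Numerator = 15! / 14!
Step 3: Denominator = 1!
Step 4: Omega = 15

15


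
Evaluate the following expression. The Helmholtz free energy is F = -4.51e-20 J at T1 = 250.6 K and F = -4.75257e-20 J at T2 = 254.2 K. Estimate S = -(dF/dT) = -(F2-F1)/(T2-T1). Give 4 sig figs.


Step 1: dF = F2 - F1 = -4.75257e-20 - (-4.51e-20) = -2.4257e-21 J
Step 2: dT = T2 - T1 = 254.2 - 250.6 = 3.6 K
Step 3: S = -dF/dT = -(-2.4257e-21)/3.6 = 6.738e-22 J/K

6.738e-22


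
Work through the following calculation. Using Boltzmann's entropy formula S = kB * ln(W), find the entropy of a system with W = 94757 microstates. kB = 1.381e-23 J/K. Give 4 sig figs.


Step 1: ln(W) = ln(94757) = 11.46
Step 2: S = kB * ln(W) = 1.381e-23 * 11.46
Step 3: S = 1.582e-22 J/K

1.582e-22


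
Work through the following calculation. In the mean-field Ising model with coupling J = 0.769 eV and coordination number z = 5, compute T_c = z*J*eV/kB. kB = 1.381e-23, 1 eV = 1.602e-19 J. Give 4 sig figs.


Step 1: z*J = 5*0.769 = 3.845 eV
Step 2: Convert to Joules: 3.845*1.602e-19 = 6.16e-19 J
Step 3: T_c = 6.16e-19 / 1.381e-23 = 4.46e+04 K

4.46e+04


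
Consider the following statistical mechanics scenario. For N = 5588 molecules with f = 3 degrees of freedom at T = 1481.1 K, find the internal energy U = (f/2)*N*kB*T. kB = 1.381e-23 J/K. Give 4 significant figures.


Step 1: f/2 = 3/2 = 1.5
Step 2: N*kB*T = 5588*1.381e-23*1481.1 = 1.143e-16
Step 3: U = 1.5 * 1.143e-16 = 1.714e-16 J

1.714e-16


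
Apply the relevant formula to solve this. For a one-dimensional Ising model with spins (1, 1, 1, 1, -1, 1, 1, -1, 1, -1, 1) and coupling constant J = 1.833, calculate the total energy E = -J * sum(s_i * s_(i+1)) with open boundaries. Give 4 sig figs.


Step 1: Nearest-neighbor products: 1, 1, 1, -1, -1, 1, -1, -1, -1, -1
Step 2: Sum of products = -2
Step 3: E = -1.833 * -2 = 3.666

3.666


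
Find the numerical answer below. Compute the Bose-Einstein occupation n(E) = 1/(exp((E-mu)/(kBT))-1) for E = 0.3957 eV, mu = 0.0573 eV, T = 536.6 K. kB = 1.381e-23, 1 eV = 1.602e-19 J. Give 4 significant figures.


Step 1: (E - mu) = 0.3384 eV
Step 2: x = (E-mu)*eV/(kB*T) = 0.3384*1.602e-19/(1.381e-23*536.6) = 7.316
Step 3: exp(x) = 1504
Step 4: n = 1/(exp(x)-1) = 0.0006655

0.0006655


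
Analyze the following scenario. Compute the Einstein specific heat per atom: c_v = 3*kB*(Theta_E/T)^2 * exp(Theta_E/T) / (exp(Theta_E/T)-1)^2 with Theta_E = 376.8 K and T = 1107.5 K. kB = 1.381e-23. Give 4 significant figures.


Step 1: x = Theta_E/T = 376.8/1107.5 = 0.3402
Step 2: x^2 = 0.1158
Step 3: exp(x) = 1.405
Step 4: c_v = 3*1.381e-23*0.1158*1.405/(1.405-1)^2 = 4.103e-23

4.103e-23


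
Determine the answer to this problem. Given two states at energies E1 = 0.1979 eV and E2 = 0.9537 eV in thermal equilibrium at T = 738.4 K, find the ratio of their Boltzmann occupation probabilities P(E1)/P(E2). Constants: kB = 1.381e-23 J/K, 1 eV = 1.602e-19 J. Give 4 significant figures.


Step 1: Compute energy difference dE = E1 - E2 = 0.1979 - 0.9537 = -0.7558 eV
Step 2: Convert to Joules: dE_J = -0.7558 * 1.602e-19 = -1.211e-19 J
Step 3: Compute exponent = -dE_J / (kB * T) = -(-1.211e-19) / (1.381e-23 * 738.4) = 11.87
Step 4: P(E1)/P(E2) = exp(11.87) = 1.434e+05

1.434e+05


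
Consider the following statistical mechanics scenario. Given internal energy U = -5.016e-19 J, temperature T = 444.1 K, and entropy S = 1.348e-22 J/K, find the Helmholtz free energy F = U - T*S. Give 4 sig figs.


Step 1: T*S = 444.1 * 1.348e-22 = 5.986e-20 J
Step 2: F = U - T*S = -5.016e-19 - 5.986e-20
Step 3: F = -5.615e-19 J

-5.615e-19


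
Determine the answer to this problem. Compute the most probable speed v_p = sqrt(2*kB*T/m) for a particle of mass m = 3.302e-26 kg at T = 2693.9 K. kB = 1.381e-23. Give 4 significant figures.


Step 1: Numerator = 2*kB*T = 2*1.381e-23*2693.9 = 7.441e-20
Step 2: Ratio = 7.441e-20 / 3.302e-26 = 2.253e+06
Step 3: v_p = sqrt(2.253e+06) = 1501 m/s

1501


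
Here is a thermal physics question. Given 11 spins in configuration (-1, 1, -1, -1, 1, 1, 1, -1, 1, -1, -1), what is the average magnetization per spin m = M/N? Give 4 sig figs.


Step 1: Count up spins (+1): 5, down spins (-1): 6
Step 2: Total magnetization M = 5 - 6 = -1
Step 3: m = M/N = -1/11 = -0.09091

-0.09091


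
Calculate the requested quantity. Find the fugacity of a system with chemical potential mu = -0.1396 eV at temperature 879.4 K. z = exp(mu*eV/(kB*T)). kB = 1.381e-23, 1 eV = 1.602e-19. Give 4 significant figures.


Step 1: Convert mu to Joules: -0.1396*1.602e-19 = -2.236e-20 J
Step 2: kB*T = 1.381e-23*879.4 = 1.214e-20 J
Step 3: mu/(kB*T) = -1.841
Step 4: z = exp(-1.841) = 0.1586

0.1586


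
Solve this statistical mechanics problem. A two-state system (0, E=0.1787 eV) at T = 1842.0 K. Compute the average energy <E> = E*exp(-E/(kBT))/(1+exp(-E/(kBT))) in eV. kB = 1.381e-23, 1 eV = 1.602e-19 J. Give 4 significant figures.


Step 1: beta*E = 0.1787*1.602e-19/(1.381e-23*1842.0) = 1.125
Step 2: exp(-beta*E) = 0.3245
Step 3: <E> = 0.1787*0.3245/(1+0.3245) = 0.04378 eV

0.04378


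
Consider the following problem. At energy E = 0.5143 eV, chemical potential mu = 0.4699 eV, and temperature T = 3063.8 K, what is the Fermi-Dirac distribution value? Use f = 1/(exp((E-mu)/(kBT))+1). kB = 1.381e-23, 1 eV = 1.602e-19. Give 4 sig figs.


Step 1: (E - mu) = 0.5143 - 0.4699 = 0.0444 eV
Step 2: Convert: (E-mu)*eV = 7.113e-21 J
Step 3: x = (E-mu)*eV/(kB*T) = 0.1681
Step 4: f = 1/(exp(0.1681)+1) = 0.4581

0.4581


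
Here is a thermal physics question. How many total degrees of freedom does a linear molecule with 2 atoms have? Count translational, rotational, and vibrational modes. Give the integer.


Step 1: Translational DOF = 3
Step 2: Rotational DOF (linear) = 2
Step 3: Vibrational DOF = 3*2 - 5 = 1
Step 4: Total = 3 + 2 + 1 = 6

6


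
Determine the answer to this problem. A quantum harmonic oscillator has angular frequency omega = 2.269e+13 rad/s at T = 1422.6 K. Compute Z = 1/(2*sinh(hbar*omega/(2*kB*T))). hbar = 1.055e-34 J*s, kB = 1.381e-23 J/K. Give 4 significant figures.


Step 1: Compute x = hbar*omega/(kB*T) = 1.055e-34*2.269e+13/(1.381e-23*1422.6) = 0.1218
Step 2: x/2 = 0.06092
Step 3: sinh(x/2) = 0.06096
Step 4: Z = 1/(2*0.06096) = 8.202

8.202


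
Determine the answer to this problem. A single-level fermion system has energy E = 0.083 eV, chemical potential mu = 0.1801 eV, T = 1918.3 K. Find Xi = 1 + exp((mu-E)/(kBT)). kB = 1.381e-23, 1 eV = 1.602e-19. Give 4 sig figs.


Step 1: (mu - E) = 0.1801 - 0.083 = 0.0971 eV
Step 2: x = (mu-E)*eV/(kB*T) = 0.0971*1.602e-19/(1.381e-23*1918.3) = 0.5872
Step 3: exp(x) = 1.799
Step 4: Xi = 1 + 1.799 = 2.799

2.799


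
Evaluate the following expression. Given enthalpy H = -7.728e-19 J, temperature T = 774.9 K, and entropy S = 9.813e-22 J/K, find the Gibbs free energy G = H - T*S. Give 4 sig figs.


Step 1: T*S = 774.9 * 9.813e-22 = 7.604e-19 J
Step 2: G = H - T*S = -7.728e-19 - 7.604e-19
Step 3: G = -1.533e-18 J

-1.533e-18


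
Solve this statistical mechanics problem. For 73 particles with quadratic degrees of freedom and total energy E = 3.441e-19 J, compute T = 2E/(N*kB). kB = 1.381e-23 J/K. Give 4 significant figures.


Step 1: Numerator = 2*E = 2*3.441e-19 = 6.882e-19 J
Step 2: Denominator = N*kB = 73*1.381e-23 = 1.008e-21
Step 3: T = 6.882e-19 / 1.008e-21 = 682.7 K

682.7


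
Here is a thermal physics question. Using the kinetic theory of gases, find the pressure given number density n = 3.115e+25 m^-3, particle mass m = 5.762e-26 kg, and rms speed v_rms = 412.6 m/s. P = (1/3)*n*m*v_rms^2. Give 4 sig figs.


Step 1: v_rms^2 = 412.6^2 = 1.702e+05
Step 2: n*m = 3.115e+25*5.762e-26 = 1.795
Step 3: P = (1/3)*1.795*1.702e+05 = 1.019e+05 Pa

1.019e+05


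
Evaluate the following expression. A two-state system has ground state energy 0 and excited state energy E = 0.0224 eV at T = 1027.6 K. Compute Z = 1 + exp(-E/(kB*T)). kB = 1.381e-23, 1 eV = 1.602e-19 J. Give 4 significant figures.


Step 1: Compute beta*E = E*eV/(kB*T) = 0.0224*1.602e-19/(1.381e-23*1027.6) = 0.2529
Step 2: exp(-beta*E) = exp(-0.2529) = 0.7766
Step 3: Z = 1 + 0.7766 = 1.777

1.777


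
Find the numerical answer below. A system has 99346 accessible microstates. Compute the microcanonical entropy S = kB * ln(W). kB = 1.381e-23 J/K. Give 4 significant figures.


Step 1: ln(W) = ln(99346) = 11.51
Step 2: S = kB * ln(W) = 1.381e-23 * 11.51
Step 3: S = 1.589e-22 J/K

1.589e-22


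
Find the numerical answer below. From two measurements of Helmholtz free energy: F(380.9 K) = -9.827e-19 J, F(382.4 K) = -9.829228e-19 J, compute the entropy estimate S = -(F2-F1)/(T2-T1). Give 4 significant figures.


Step 1: dF = F2 - F1 = -9.829228e-19 - (-9.827e-19) = -2.228e-22 J
Step 2: dT = T2 - T1 = 382.4 - 380.9 = 1.5 K
Step 3: S = -dF/dT = -(-2.228e-22)/1.5 = 1.485e-22 J/K

1.485e-22


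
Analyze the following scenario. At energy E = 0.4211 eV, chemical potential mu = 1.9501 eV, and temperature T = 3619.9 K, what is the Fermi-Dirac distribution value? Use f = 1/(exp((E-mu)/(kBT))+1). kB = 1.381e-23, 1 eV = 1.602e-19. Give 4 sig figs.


Step 1: (E - mu) = 0.4211 - 1.9501 = -1.529 eV
Step 2: Convert: (E-mu)*eV = -2.449e-19 J
Step 3: x = (E-mu)*eV/(kB*T) = -4.9
Step 4: f = 1/(exp(-4.9)+1) = 0.9926

0.9926


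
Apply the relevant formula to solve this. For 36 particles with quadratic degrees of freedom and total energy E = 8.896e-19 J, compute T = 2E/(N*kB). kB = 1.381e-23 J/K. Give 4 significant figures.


Step 1: Numerator = 2*E = 2*8.896e-19 = 1.779e-18 J
Step 2: Denominator = N*kB = 36*1.381e-23 = 4.972e-22
Step 3: T = 1.779e-18 / 4.972e-22 = 3579 K

3579


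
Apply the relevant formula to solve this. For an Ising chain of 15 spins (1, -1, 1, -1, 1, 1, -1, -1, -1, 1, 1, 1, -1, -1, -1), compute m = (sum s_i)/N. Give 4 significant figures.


Step 1: Count up spins (+1): 7, down spins (-1): 8
Step 2: Total magnetization M = 7 - 8 = -1
Step 3: m = M/N = -1/15 = -0.06667

-0.06667


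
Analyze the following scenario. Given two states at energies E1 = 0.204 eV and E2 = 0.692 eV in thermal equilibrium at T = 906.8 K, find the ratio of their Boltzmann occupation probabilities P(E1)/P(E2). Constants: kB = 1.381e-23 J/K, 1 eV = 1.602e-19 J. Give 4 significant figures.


Step 1: Compute energy difference dE = E1 - E2 = 0.204 - 0.692 = -0.488 eV
Step 2: Convert to Joules: dE_J = -0.488 * 1.602e-19 = -7.818e-20 J
Step 3: Compute exponent = -dE_J / (kB * T) = -(-7.818e-20) / (1.381e-23 * 906.8) = 6.243
Step 4: P(E1)/P(E2) = exp(6.243) = 514.3

514.3


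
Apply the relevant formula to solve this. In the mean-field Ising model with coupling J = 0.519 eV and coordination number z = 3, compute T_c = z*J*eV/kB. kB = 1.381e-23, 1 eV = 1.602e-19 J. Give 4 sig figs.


Step 1: z*J = 3*0.519 = 1.557 eV
Step 2: Convert to Joules: 1.557*1.602e-19 = 2.494e-19 J
Step 3: T_c = 2.494e-19 / 1.381e-23 = 1.806e+04 K

1.806e+04


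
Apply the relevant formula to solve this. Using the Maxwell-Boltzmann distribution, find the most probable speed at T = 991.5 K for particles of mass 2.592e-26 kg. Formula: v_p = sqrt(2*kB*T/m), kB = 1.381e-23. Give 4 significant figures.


Step 1: Numerator = 2*kB*T = 2*1.381e-23*991.5 = 2.739e-20
Step 2: Ratio = 2.739e-20 / 2.592e-26 = 1.057e+06
Step 3: v_p = sqrt(1.057e+06) = 1028 m/s

1028


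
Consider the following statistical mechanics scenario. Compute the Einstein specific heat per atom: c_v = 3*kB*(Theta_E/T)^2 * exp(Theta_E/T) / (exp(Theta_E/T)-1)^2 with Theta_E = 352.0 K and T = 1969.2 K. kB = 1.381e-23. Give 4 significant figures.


Step 1: x = Theta_E/T = 352.0/1969.2 = 0.1788
Step 2: x^2 = 0.03195
Step 3: exp(x) = 1.196
Step 4: c_v = 3*1.381e-23*0.03195*1.196/(1.196-1)^2 = 4.132e-23

4.132e-23


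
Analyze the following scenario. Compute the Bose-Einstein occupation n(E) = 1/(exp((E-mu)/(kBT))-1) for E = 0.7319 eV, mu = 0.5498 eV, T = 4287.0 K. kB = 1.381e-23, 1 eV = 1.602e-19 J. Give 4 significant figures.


Step 1: (E - mu) = 0.1821 eV
Step 2: x = (E-mu)*eV/(kB*T) = 0.1821*1.602e-19/(1.381e-23*4287.0) = 0.4927
Step 3: exp(x) = 1.637
Step 4: n = 1/(exp(x)-1) = 1.57

1.57


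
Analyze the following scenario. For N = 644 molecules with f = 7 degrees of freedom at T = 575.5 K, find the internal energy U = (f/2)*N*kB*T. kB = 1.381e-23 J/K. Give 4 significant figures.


Step 1: f/2 = 7/2 = 3.5
Step 2: N*kB*T = 644*1.381e-23*575.5 = 5.118e-18
Step 3: U = 3.5 * 5.118e-18 = 1.791e-17 J

1.791e-17


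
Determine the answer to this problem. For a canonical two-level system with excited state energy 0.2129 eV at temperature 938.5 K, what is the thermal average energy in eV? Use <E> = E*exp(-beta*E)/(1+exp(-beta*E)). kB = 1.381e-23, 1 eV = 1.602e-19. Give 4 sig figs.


Step 1: beta*E = 0.2129*1.602e-19/(1.381e-23*938.5) = 2.632
Step 2: exp(-beta*E) = 0.07197
Step 3: <E> = 0.2129*0.07197/(1+0.07197) = 0.01429 eV

0.01429


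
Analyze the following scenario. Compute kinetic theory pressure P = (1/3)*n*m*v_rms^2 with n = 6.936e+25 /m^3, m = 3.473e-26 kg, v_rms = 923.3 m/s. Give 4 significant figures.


Step 1: v_rms^2 = 923.3^2 = 8.525e+05
Step 2: n*m = 6.936e+25*3.473e-26 = 2.409
Step 3: P = (1/3)*2.409*8.525e+05 = 6.845e+05 Pa

6.845e+05


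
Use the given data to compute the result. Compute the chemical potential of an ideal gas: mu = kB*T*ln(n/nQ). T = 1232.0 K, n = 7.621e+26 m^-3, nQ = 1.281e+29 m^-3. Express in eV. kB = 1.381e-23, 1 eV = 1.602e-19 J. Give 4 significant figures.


Step 1: n/nQ = 7.621e+26/1.281e+29 = 0.005949
Step 2: ln(n/nQ) = -5.124
Step 3: mu = kB*T*ln(n/nQ) = 1.701e-20*-5.124 = -8.719e-20 J
Step 4: Convert to eV: -8.719e-20/1.602e-19 = -0.5442 eV

-0.5442


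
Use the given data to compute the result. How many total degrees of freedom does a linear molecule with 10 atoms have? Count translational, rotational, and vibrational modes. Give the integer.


Step 1: Translational DOF = 3
Step 2: Rotational DOF (linear) = 2
Step 3: Vibrational DOF = 3*10 - 5 = 25
Step 4: Total = 3 + 2 + 25 = 30

30


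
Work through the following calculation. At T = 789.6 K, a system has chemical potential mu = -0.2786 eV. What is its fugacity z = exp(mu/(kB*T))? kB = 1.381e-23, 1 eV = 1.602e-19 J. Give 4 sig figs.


Step 1: Convert mu to Joules: -0.2786*1.602e-19 = -4.463e-20 J
Step 2: kB*T = 1.381e-23*789.6 = 1.09e-20 J
Step 3: mu/(kB*T) = -4.093
Step 4: z = exp(-4.093) = 0.01669

0.01669


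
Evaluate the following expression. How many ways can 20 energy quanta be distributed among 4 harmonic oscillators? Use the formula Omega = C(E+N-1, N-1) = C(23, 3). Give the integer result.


Step 1: Use binomial coefficient C(23, 3)
Step 2: Numerator = 23! / 20!
Step 3: Denominator = 3!
Step 4: Omega = 1771

1771


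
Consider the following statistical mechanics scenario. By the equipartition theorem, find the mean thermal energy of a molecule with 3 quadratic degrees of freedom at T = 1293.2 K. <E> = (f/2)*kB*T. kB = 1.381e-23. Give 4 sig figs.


Step 1: f/2 = 3/2 = 1.5
Step 2: kB*T = 1.381e-23 * 1293.2 = 1.786e-20
Step 3: <E> = 1.5 * 1.786e-20 = 2.679e-20 J

2.679e-20


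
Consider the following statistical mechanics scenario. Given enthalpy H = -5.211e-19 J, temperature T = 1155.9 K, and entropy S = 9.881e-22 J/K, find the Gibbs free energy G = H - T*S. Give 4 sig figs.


Step 1: T*S = 1155.9 * 9.881e-22 = 1.142e-18 J
Step 2: G = H - T*S = -5.211e-19 - 1.142e-18
Step 3: G = -1.663e-18 J

-1.663e-18


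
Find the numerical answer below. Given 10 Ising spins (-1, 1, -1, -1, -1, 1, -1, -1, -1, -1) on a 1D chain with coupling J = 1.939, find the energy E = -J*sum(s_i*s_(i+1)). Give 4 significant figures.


Step 1: Nearest-neighbor products: -1, -1, 1, 1, -1, -1, 1, 1, 1
Step 2: Sum of products = 1
Step 3: E = -1.939 * 1 = -1.939

-1.939


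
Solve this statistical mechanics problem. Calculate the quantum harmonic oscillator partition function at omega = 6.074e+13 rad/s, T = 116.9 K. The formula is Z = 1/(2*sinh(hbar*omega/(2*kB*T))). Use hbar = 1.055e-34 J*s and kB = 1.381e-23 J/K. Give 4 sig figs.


Step 1: Compute x = hbar*omega/(kB*T) = 1.055e-34*6.074e+13/(1.381e-23*116.9) = 3.969
Step 2: x/2 = 1.985
Step 3: sinh(x/2) = 3.57
Step 4: Z = 1/(2*3.57) = 0.1401

0.1401


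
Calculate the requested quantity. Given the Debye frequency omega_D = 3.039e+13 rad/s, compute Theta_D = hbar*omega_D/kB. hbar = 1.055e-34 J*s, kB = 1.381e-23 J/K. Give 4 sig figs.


Step 1: hbar*omega_D = 1.055e-34 * 3.039e+13 = 3.206e-21 J
Step 2: Theta_D = 3.206e-21 / 1.381e-23
Step 3: Theta_D = 232.2 K

232.2


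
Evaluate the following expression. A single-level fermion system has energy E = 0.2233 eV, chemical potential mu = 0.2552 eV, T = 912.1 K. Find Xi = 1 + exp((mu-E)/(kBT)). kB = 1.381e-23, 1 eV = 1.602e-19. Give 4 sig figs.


Step 1: (mu - E) = 0.2552 - 0.2233 = 0.0319 eV
Step 2: x = (mu-E)*eV/(kB*T) = 0.0319*1.602e-19/(1.381e-23*912.1) = 0.4057
Step 3: exp(x) = 1.5
Step 4: Xi = 1 + 1.5 = 2.5

2.5


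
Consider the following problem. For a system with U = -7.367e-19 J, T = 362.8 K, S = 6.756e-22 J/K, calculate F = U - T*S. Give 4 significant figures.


Step 1: T*S = 362.8 * 6.756e-22 = 2.451e-19 J
Step 2: F = U - T*S = -7.367e-19 - 2.451e-19
Step 3: F = -9.818e-19 J

-9.818e-19


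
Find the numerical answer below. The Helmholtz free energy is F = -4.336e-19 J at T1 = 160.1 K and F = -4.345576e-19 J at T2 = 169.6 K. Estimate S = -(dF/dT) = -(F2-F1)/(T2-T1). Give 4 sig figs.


Step 1: dF = F2 - F1 = -4.345576e-19 - (-4.336e-19) = -9.576e-22 J
Step 2: dT = T2 - T1 = 169.6 - 160.1 = 9.5 K
Step 3: S = -dF/dT = -(-9.576e-22)/9.5 = 1.008e-22 J/K

1.008e-22


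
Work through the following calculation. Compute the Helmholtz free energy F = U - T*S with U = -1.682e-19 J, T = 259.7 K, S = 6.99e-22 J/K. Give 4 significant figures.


Step 1: T*S = 259.7 * 6.99e-22 = 1.815e-19 J
Step 2: F = U - T*S = -1.682e-19 - 1.815e-19
Step 3: F = -3.497e-19 J

-3.497e-19


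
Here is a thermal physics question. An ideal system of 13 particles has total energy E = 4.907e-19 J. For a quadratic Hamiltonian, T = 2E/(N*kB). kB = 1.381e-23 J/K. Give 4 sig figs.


Step 1: Numerator = 2*E = 2*4.907e-19 = 9.814e-19 J
Step 2: Denominator = N*kB = 13*1.381e-23 = 1.795e-22
Step 3: T = 9.814e-19 / 1.795e-22 = 5466 K

5466


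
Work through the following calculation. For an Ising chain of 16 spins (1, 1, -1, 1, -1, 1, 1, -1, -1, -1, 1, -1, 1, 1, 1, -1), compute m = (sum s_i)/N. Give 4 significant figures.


Step 1: Count up spins (+1): 9, down spins (-1): 7
Step 2: Total magnetization M = 9 - 7 = 2
Step 3: m = M/N = 2/16 = 0.125

0.125


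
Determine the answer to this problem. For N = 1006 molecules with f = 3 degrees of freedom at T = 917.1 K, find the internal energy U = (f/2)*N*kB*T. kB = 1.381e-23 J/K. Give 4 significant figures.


Step 1: f/2 = 3/2 = 1.5
Step 2: N*kB*T = 1006*1.381e-23*917.1 = 1.274e-17
Step 3: U = 1.5 * 1.274e-17 = 1.911e-17 J

1.911e-17


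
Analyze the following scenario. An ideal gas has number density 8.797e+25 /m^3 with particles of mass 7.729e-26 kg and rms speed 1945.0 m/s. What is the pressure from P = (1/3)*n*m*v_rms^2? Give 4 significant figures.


Step 1: v_rms^2 = 1945.0^2 = 3.783e+06
Step 2: n*m = 8.797e+25*7.729e-26 = 6.799
Step 3: P = (1/3)*6.799*3.783e+06 = 8.574e+06 Pa

8.574e+06


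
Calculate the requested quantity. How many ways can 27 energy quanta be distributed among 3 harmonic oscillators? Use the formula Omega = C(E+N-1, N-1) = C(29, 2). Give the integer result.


Step 1: Use binomial coefficient C(29, 2)
Step 2: Numerator = 29! / 27!
Step 3: Denominator = 2!
Step 4: Omega = 406

406


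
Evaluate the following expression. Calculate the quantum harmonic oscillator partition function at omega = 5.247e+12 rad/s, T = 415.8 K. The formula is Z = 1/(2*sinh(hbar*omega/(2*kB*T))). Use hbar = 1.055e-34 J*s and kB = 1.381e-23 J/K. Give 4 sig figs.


Step 1: Compute x = hbar*omega/(kB*T) = 1.055e-34*5.247e+12/(1.381e-23*415.8) = 0.0964
Step 2: x/2 = 0.0482
Step 3: sinh(x/2) = 0.04822
Step 4: Z = 1/(2*0.04822) = 10.37

10.37


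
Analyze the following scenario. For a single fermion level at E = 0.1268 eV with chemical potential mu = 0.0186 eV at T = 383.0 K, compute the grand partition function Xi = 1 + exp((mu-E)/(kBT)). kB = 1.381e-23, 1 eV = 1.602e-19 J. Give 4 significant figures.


Step 1: (mu - E) = 0.0186 - 0.1268 = -0.1082 eV
Step 2: x = (mu-E)*eV/(kB*T) = -0.1082*1.602e-19/(1.381e-23*383.0) = -3.277
Step 3: exp(x) = 0.03774
Step 4: Xi = 1 + 0.03774 = 1.038

1.038


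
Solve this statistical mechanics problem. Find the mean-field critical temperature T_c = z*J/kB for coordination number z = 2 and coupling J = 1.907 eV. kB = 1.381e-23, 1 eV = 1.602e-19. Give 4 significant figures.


Step 1: z*J = 2*1.907 = 3.814 eV
Step 2: Convert to Joules: 3.814*1.602e-19 = 6.11e-19 J
Step 3: T_c = 6.11e-19 / 1.381e-23 = 4.424e+04 K

4.424e+04


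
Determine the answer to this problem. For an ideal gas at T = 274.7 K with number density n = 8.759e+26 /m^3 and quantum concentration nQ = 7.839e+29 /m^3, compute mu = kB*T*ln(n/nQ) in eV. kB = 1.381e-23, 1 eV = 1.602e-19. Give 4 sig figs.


Step 1: n/nQ = 8.759e+26/7.839e+29 = 0.001117
Step 2: ln(n/nQ) = -6.797
Step 3: mu = kB*T*ln(n/nQ) = 3.794e-21*-6.797 = -2.578e-20 J
Step 4: Convert to eV: -2.578e-20/1.602e-19 = -0.161 eV

-0.161


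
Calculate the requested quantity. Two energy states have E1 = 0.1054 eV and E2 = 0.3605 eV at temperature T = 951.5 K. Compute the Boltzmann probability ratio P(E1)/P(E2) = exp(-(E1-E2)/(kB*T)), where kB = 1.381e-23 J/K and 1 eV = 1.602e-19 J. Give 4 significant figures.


Step 1: Compute energy difference dE = E1 - E2 = 0.1054 - 0.3605 = -0.2551 eV
Step 2: Convert to Joules: dE_J = -0.2551 * 1.602e-19 = -4.087e-20 J
Step 3: Compute exponent = -dE_J / (kB * T) = -(-4.087e-20) / (1.381e-23 * 951.5) = 3.11
Step 4: P(E1)/P(E2) = exp(3.11) = 22.42

22.42


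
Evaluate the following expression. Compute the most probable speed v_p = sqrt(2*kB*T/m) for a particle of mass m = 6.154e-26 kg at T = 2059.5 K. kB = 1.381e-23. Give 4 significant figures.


Step 1: Numerator = 2*kB*T = 2*1.381e-23*2059.5 = 5.688e-20
Step 2: Ratio = 5.688e-20 / 6.154e-26 = 9.243e+05
Step 3: v_p = sqrt(9.243e+05) = 961.4 m/s

961.4


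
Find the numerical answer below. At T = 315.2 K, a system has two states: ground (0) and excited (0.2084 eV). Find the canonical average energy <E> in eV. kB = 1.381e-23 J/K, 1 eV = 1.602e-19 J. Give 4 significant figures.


Step 1: beta*E = 0.2084*1.602e-19/(1.381e-23*315.2) = 7.67
Step 2: exp(-beta*E) = 0.0004667
Step 3: <E> = 0.2084*0.0004667/(1+0.0004667) = 9.722e-05 eV

9.722e-05


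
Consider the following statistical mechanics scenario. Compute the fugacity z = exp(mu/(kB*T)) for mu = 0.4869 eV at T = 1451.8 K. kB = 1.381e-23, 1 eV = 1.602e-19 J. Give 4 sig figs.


Step 1: Convert mu to Joules: 0.4869*1.602e-19 = 7.8e-20 J
Step 2: kB*T = 1.381e-23*1451.8 = 2.005e-20 J
Step 3: mu/(kB*T) = 3.89
Step 4: z = exp(3.89) = 48.93

48.93


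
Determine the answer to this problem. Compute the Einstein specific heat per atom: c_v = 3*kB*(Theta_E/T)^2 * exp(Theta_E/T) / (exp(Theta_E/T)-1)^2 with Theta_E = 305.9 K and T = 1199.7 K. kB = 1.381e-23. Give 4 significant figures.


Step 1: x = Theta_E/T = 305.9/1199.7 = 0.255
Step 2: x^2 = 0.06502
Step 3: exp(x) = 1.29
Step 4: c_v = 3*1.381e-23*0.06502*1.29/(1.29-1)^2 = 4.121e-23

4.121e-23


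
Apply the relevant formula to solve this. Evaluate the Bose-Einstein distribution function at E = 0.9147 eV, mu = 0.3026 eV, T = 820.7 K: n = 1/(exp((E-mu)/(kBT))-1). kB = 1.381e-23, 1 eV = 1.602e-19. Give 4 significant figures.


Step 1: (E - mu) = 0.6121 eV
Step 2: x = (E-mu)*eV/(kB*T) = 0.6121*1.602e-19/(1.381e-23*820.7) = 8.652
Step 3: exp(x) = 5720
Step 4: n = 1/(exp(x)-1) = 0.0001748

0.0001748


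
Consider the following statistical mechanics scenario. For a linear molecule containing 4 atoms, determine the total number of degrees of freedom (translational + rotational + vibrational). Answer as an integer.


Step 1: Translational DOF = 3
Step 2: Rotational DOF (linear) = 2
Step 3: Vibrational DOF = 3*4 - 5 = 7
Step 4: Total = 3 + 2 + 7 = 12

12


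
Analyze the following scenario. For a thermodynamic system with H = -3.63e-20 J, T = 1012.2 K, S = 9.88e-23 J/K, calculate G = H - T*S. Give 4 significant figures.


Step 1: T*S = 1012.2 * 9.88e-23 = 1e-19 J
Step 2: G = H - T*S = -3.63e-20 - 1e-19
Step 3: G = -1.363e-19 J

-1.363e-19


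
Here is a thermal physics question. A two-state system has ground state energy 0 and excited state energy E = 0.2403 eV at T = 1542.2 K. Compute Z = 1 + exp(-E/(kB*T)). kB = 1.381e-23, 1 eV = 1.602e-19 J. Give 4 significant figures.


Step 1: Compute beta*E = E*eV/(kB*T) = 0.2403*1.602e-19/(1.381e-23*1542.2) = 1.808
Step 2: exp(-beta*E) = exp(-1.808) = 0.1641
Step 3: Z = 1 + 0.1641 = 1.164

1.164


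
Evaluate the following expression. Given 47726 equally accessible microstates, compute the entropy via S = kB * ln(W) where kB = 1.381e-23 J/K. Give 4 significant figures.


Step 1: ln(W) = ln(47726) = 10.77
Step 2: S = kB * ln(W) = 1.381e-23 * 10.77
Step 3: S = 1.488e-22 J/K

1.488e-22


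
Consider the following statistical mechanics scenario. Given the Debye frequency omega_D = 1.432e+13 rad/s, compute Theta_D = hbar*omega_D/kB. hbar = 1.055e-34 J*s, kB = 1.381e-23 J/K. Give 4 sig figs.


Step 1: hbar*omega_D = 1.055e-34 * 1.432e+13 = 1.511e-21 J
Step 2: Theta_D = 1.511e-21 / 1.381e-23
Step 3: Theta_D = 109.4 K

109.4


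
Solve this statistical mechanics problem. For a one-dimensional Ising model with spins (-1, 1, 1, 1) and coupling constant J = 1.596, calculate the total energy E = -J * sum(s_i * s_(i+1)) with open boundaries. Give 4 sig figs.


Step 1: Nearest-neighbor products: -1, 1, 1
Step 2: Sum of products = 1
Step 3: E = -1.596 * 1 = -1.596

-1.596


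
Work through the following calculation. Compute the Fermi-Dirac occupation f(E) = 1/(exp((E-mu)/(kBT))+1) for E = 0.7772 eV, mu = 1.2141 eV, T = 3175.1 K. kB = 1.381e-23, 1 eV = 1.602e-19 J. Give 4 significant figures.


Step 1: (E - mu) = 0.7772 - 1.2141 = -0.4369 eV
Step 2: Convert: (E-mu)*eV = -6.999e-20 J
Step 3: x = (E-mu)*eV/(kB*T) = -1.596
Step 4: f = 1/(exp(-1.596)+1) = 0.8315

0.8315


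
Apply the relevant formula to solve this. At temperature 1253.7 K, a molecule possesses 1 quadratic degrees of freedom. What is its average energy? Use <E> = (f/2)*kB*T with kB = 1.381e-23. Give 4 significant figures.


Step 1: f/2 = 1/2 = 0.5
Step 2: kB*T = 1.381e-23 * 1253.7 = 1.731e-20
Step 3: <E> = 0.5 * 1.731e-20 = 8.657e-21 J

8.657e-21


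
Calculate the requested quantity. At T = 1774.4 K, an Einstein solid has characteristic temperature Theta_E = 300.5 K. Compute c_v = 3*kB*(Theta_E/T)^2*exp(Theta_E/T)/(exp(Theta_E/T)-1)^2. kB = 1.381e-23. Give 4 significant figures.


Step 1: x = Theta_E/T = 300.5/1774.4 = 0.1694
Step 2: x^2 = 0.02868
Step 3: exp(x) = 1.185
Step 4: c_v = 3*1.381e-23*0.02868*1.185/(1.185-1)^2 = 4.133e-23

4.133e-23


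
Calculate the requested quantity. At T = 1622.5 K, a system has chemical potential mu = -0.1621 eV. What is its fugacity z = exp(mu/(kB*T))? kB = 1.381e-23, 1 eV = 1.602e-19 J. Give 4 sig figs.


Step 1: Convert mu to Joules: -0.1621*1.602e-19 = -2.597e-20 J
Step 2: kB*T = 1.381e-23*1622.5 = 2.241e-20 J
Step 3: mu/(kB*T) = -1.159
Step 4: z = exp(-1.159) = 0.3138

0.3138


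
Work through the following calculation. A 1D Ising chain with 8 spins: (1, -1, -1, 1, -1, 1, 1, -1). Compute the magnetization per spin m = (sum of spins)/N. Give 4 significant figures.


Step 1: Count up spins (+1): 4, down spins (-1): 4
Step 2: Total magnetization M = 4 - 4 = 0
Step 3: m = M/N = 0/8 = 0

0


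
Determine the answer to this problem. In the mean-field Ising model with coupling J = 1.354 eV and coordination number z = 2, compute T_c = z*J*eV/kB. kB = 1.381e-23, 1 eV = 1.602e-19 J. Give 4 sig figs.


Step 1: z*J = 2*1.354 = 2.708 eV
Step 2: Convert to Joules: 2.708*1.602e-19 = 4.338e-19 J
Step 3: T_c = 4.338e-19 / 1.381e-23 = 3.141e+04 K

3.141e+04


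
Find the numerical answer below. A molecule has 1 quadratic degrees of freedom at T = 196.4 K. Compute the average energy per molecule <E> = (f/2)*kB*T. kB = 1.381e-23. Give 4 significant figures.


Step 1: f/2 = 1/2 = 0.5
Step 2: kB*T = 1.381e-23 * 196.4 = 2.712e-21
Step 3: <E> = 0.5 * 2.712e-21 = 1.356e-21 J

1.356e-21


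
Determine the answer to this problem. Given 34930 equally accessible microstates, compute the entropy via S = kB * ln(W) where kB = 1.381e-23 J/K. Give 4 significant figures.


Step 1: ln(W) = ln(34930) = 10.46
Step 2: S = kB * ln(W) = 1.381e-23 * 10.46
Step 3: S = 1.445e-22 J/K

1.445e-22
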